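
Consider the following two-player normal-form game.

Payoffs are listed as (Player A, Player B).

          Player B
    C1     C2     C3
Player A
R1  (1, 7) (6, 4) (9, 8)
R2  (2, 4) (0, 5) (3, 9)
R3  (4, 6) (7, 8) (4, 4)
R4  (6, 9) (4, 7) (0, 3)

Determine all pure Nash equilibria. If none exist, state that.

Pure-strategy Nash equilibria: (R1, C3); (R3, C2); (R4, C1)

Mark each player's best response to every combination of opponents' strategies; a profile where every player is best-responding is a pure Nash equilibrium.
Player A against C1: payoffs 1, 2, 4, 6 → best response R4.
Player A against C2: payoffs 6, 0, 7, 4 → best response R3.
Player A against C3: payoffs 9, 3, 4, 0 → best response R1.
Player B against R1: payoffs 7, 4, 8 → best response C3.
Player B against R2: payoffs 4, 5, 9 → best response C3.
Player B against R3: payoffs 6, 8, 4 → best response C2.
Player B against R4: payoffs 9, 7, 3 → best response C1.
Mutual best responses: (R1, C3); (R3, C2); (R4, C1).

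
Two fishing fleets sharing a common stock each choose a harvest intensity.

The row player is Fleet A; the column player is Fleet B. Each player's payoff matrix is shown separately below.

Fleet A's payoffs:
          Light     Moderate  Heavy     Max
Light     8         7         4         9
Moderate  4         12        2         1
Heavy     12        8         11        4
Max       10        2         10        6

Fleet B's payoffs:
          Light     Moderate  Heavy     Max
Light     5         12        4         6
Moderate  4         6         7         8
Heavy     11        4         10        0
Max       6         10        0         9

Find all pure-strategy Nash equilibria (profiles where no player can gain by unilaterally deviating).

Pure NE: (Heavy, Light)

Fleet A against Light: payoffs 8, 4, 12, 10 → best response Heavy.
Fleet A against Moderate: payoffs 7, 12, 8, 2 → best response Moderate.
Fleet A against Heavy: payoffs 4, 2, 11, 10 → best response Heavy.
Fleet A against Max: payoffs 9, 1, 4, 6 → best response Light.
Fleet B against Light: payoffs 5, 12, 4, 6 → best response Moderate.
Fleet B against Moderate: payoffs 4, 6, 7, 8 → best response Max.
Fleet B against Heavy: payoffs 11, 4, 10, 0 → best response Light.
Fleet B against Max: payoffs 6, 10, 0, 9 → best response Moderate.
Mutual best responses: (Heavy, Light).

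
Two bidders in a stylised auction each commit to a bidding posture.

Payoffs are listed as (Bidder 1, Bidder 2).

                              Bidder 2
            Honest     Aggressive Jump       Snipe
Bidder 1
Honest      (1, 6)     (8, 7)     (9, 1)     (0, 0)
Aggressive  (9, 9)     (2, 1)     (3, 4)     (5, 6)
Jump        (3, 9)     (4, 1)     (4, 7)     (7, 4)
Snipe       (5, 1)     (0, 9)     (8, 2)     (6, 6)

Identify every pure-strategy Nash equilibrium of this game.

Pure-strategy Nash equilibria: (Honest, Aggressive), (Aggressive, Honest)

(Honest, Honest): Bidder 1 can switch to Aggressive (1 → 9). Not NE.
(Honest, Aggressive): Bidder 1 gets 8, best alternative 4; Bidder 2 gets 7, best alternative 6. No profitable deviation — NE.
(Honest, Jump): Bidder 2 can switch to Honest (1 → 6). Not NE.
(Honest, Snipe): Bidder 1 can switch to Aggressive (0 → 5). Not NE.
(Aggressive, Honest): Bidder 1 gets 9, best alternative 5; Bidder 2 gets 9, best alternative 6. No profitable deviation — NE.
(Aggressive, Aggressive): Bidder 1 can switch to Honest (2 → 8). Not NE.
(Aggressive, Jump): Bidder 1 can switch to Honest (3 → 9). Not NE.
(Aggressive, Snipe): Bidder 1 can switch to Jump (5 → 7). Not NE.
(Jump, Honest): Bidder 1 can switch to Aggressive (3 → 9). Not NE.
(Jump, Aggressive): Bidder 1 can switch to Honest (4 → 8). Not NE.
(Jump, Jump): Bidder 1 can switch to Honest (4 → 9). Not NE.
(Jump, Snipe): Bidder 2 can switch to Honest (4 → 9). Not NE.
(The remaining 4 profiles each have a profitable deviation by the same check.)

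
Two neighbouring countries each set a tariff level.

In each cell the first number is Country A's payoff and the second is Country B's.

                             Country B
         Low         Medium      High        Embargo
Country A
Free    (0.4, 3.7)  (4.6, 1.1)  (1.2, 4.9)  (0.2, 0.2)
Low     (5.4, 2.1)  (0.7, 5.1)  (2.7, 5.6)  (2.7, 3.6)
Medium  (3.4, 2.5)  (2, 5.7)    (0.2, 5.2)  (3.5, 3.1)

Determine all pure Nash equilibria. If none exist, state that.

Mark each player's best response to every combination of opponents' strategies; a profile where every player is best-responding is a pure Nash equilibrium.
Country A against Low: payoffs 0.4, 5.4, 3.4 → best response Low.
Country A against Medium: payoffs 4.6, 0.7, 2 → best response Free.
Country A against High: payoffs 1.2, 2.7, 0.2 → best response Low.
Country A against Embargo: payoffs 0.2, 2.7, 3.5 → best response Medium.
Country B against Free: payoffs 3.7, 1.1, 4.9, 0.2 → best response High.
Country B against Low: payoffs 2.1, 5.1, 5.6, 3.6 → best response High.
Country B against Medium: payoffs 2.5, 5.7, 5.2, 3.1 → best response Medium.
Mutual best responses: (Low, High).

(Low, High)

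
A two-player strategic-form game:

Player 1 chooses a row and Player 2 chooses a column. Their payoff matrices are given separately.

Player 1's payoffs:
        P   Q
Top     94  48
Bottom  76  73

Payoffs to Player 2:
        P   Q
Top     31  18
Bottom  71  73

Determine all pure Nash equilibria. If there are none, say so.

(Top, P); (Bottom, Q)

(Top, P): Player 1 gets 94, best alternative 76; Player 2 gets 31, best alternative 18. No profitable deviation — NE.
(Top, Q): Player 1 can switch to Bottom (48 → 73). Not NE.
(Bottom, P): Player 1 can switch to Top (76 → 94). Not NE.
(Bottom, Q): Player 1 gets 73, best alternative 48; Player 2 gets 73, best alternative 71. No profitable deviation — NE.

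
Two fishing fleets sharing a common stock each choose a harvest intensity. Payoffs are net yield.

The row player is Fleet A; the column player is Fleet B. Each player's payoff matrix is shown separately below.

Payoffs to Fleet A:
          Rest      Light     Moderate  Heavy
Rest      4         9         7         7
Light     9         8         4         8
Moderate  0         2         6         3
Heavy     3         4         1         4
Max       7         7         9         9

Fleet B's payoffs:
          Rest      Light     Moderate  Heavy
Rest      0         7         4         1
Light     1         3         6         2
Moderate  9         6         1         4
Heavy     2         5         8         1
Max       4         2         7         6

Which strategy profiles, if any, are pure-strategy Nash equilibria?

Fleet A against Rest: payoffs 4, 9, 0, 3, 7 → best response Light.
Fleet A against Light: payoffs 9, 8, 2, 4, 7 → best response Rest.
Fleet A against Moderate: payoffs 7, 4, 6, 1, 9 → best response Max.
Fleet A against Heavy: payoffs 7, 8, 3, 4, 9 → best response Max.
Fleet B against Rest: payoffs 0, 7, 4, 1 → best response Light.
Fleet B against Light: payoffs 1, 3, 6, 2 → best response Moderate.
Fleet B against Moderate: payoffs 9, 6, 1, 4 → best response Rest.
Fleet B against Heavy: payoffs 2, 5, 8, 1 → best response Moderate.
Fleet B against Max: payoffs 4, 2, 7, 6 → best response Moderate.
Mutual best responses: (Rest, Light); (Max, Moderate).

(Rest, Light); (Max, Moderate)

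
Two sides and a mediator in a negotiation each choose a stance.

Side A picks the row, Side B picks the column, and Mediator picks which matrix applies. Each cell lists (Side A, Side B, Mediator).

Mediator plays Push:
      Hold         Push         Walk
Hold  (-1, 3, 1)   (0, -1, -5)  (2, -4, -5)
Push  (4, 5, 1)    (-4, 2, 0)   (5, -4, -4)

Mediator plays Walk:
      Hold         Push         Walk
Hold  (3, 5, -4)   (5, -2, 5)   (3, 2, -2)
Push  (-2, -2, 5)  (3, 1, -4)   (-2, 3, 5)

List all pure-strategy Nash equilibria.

No pure-strategy Nash equilibrium.

Mark each player's best response to every combination of opponents' strategies; a profile where every player is best-responding is a pure Nash equilibrium.
Side A against (Hold, Push): payoffs -1, 4 → best response Push.
Side A against (Hold, Walk): payoffs 3, -2 → best response Hold.
Side A against (Push, Push): payoffs 0, -4 → best response Hold.
Side A against (Push, Walk): payoffs 5, 3 → best response Hold.
Side A against (Walk, Push): payoffs 2, 5 → best response Push.
Side A against (Walk, Walk): payoffs 3, -2 → best response Hold.
Side B against (Hold, Push): payoffs 3, -1, -4 → best response Hold.
Side B against (Hold, Walk): payoffs 5, -2, 2 → best response Hold.
Side B against (Push, Push): payoffs 5, 2, -4 → best response Hold.
Side B against (Push, Walk): payoffs -2, 1, 3 → best response Walk.
Mediator against (Hold, Hold): payoffs 1, -4 → best response Push.
Mediator against (Hold, Push): payoffs -5, 5 → best response Walk.
Mediator against (Hold, Walk): payoffs -5, -2 → best response Walk.
Mediator against (Push, Hold): payoffs 1, 5 → best response Walk.
Mediator against (Push, Push): payoffs 0, -4 → best response Push.
Mediator against (Push, Walk): payoffs -4, 5 → best response Walk.
No profile is a mutual best response for all players.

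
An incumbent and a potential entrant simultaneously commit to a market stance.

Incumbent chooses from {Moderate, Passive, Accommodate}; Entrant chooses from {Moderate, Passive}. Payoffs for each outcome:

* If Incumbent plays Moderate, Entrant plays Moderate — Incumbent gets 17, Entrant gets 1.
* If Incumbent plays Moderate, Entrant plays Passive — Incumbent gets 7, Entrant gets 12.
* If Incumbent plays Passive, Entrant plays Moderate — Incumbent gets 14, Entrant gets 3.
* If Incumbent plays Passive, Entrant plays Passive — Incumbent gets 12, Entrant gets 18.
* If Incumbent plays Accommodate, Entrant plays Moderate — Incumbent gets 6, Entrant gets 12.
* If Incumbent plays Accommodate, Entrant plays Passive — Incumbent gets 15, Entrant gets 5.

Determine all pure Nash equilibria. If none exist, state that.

Mark each player's best response to every combination of opponents' strategies; a profile where every player is best-responding is a pure Nash equilibrium.
Incumbent against Moderate: payoffs 17, 14, 6 → best response Moderate.
Incumbent against Passive: payoffs 7, 12, 15 → best response Accommodate.
Entrant against Moderate: payoffs 1, 12 → best response Passive.
Entrant against Passive: payoffs 3, 18 → best response Passive.
Entrant against Accommodate: payoffs 12, 5 → best response Moderate.
No profile is a mutual best response for all players.

There is no pure-strategy Nash equilibrium.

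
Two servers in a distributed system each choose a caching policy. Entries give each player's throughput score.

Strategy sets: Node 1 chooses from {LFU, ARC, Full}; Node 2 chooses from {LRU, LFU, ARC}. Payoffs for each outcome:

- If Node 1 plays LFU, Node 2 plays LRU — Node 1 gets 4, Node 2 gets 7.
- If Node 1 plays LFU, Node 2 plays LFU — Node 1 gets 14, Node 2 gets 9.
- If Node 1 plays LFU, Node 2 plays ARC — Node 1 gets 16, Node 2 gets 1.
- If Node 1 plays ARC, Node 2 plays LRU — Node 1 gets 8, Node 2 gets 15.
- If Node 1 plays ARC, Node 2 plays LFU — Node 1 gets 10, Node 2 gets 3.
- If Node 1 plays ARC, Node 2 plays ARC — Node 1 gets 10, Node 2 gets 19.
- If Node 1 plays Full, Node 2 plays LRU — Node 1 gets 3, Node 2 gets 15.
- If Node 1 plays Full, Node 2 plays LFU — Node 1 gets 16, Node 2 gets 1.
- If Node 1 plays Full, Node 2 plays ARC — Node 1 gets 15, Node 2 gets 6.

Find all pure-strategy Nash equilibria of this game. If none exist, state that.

No pure-strategy Nash equilibrium.

Check each profile: it is a Nash equilibrium iff no player can strictly gain by switching unilaterally.
(LFU, LRU): Node 1 can switch to ARC (4 → 8). Not NE.
(LFU, LFU): Node 1 can switch to Full (14 → 16). Not NE.
(LFU, ARC): Node 2 can switch to LRU (1 → 7). Not NE.
(ARC, LRU): Node 2 can switch to ARC (15 → 19). Not NE.
(ARC, LFU): Node 1 can switch to LFU (10 → 14). Not NE.
(ARC, ARC): Node 1 can switch to LFU (10 → 16). Not NE.
(The remaining 3 profiles each have a profitable deviation by the same check.)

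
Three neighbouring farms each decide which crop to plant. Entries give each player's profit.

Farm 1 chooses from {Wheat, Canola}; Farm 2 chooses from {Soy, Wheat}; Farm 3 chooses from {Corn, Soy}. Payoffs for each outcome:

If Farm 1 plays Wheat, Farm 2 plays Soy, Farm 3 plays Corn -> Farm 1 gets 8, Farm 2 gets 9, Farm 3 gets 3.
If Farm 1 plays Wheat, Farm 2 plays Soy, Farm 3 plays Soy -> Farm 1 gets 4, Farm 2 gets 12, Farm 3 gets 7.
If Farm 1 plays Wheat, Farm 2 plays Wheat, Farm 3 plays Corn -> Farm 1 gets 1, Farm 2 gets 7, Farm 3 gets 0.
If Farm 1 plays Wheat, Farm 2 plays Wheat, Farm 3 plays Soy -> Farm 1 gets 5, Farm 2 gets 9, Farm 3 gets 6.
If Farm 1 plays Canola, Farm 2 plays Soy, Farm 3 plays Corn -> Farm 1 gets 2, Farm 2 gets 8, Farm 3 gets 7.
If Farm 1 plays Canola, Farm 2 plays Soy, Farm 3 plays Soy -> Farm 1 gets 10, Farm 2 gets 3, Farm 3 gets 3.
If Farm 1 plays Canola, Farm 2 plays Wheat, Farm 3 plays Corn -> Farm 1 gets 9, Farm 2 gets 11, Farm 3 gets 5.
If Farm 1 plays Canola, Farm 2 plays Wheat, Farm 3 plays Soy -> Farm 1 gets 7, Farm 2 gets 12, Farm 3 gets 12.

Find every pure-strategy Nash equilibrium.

(Canola, Wheat, Soy)

For each player, find the best response to each opponent profile; mutual best responses are the pure NE.
Farm 1 against (Soy, Corn): payoffs 8, 2 → best response Wheat.
Farm 1 against (Soy, Soy): payoffs 4, 10 → best response Canola.
Farm 1 against (Wheat, Corn): payoffs 1, 9 → best response Canola.
Farm 1 against (Wheat, Soy): payoffs 5, 7 → best response Canola.
Farm 2 against (Wheat, Corn): payoffs 9, 7 → best response Soy.
Farm 2 against (Wheat, Soy): payoffs 12, 9 → best response Soy.
Farm 2 against (Canola, Corn): payoffs 8, 11 → best response Wheat.
Farm 2 against (Canola, Soy): payoffs 3, 12 → best response Wheat.
Farm 3 against (Wheat, Soy): payoffs 3, 7 → best response Soy.
Farm 3 against (Wheat, Wheat): payoffs 0, 6 → best response Soy.
Farm 3 against (Canola, Soy): payoffs 7, 3 → best response Corn.
Farm 3 against (Canola, Wheat): payoffs 5, 12 → best response Soy.
Mutual best responses: (Canola, Wheat, Soy).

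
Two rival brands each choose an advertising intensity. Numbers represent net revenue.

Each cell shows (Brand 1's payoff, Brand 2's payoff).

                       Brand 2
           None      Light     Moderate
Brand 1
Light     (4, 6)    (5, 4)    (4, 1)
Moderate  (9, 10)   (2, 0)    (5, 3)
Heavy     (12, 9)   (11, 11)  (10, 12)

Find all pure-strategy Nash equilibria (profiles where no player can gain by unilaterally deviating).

Pure NE: (Heavy, Moderate)

(Light, None): Brand 1 can switch to Moderate (4 → 9). Not NE.
(Light, Light): Brand 1 can switch to Heavy (5 → 11). Not NE.
(Light, Moderate): Brand 1 can switch to Moderate (4 → 5). Not NE.
(Moderate, None): Brand 1 can switch to Heavy (9 → 12). Not NE.
(Moderate, Light): Brand 1 can switch to Light (2 → 5). Not NE.
(Moderate, Moderate): Brand 1 can switch to Heavy (5 → 10). Not NE.
(Heavy, Moderate): Brand 1 gets 10, best alternative 5; Brand 2 gets 12, best alternative 11. No profitable deviation — NE.
(The remaining 2 profiles each have a profitable deviation by the same check.)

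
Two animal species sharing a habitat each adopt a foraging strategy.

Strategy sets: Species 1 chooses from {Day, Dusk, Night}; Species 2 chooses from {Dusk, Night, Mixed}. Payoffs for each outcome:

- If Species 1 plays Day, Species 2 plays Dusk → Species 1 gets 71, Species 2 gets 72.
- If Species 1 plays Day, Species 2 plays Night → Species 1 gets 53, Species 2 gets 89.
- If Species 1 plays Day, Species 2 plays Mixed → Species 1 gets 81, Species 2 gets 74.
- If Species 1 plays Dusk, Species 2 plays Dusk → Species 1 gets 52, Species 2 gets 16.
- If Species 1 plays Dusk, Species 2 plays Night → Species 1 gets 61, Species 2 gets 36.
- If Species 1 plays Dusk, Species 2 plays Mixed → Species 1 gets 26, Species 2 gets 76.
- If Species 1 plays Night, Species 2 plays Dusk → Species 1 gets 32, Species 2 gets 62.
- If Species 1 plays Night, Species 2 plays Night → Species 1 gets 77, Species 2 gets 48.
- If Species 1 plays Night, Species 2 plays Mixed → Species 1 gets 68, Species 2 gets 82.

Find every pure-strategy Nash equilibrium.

For each strategy profile, look for a profitable unilateral deviation.
(Day, Dusk): Species 2 can switch to Night (72 → 89). Not NE.
(Day, Night): Species 1 can switch to Dusk (53 → 61). Not NE.
(Day, Mixed): Species 2 can switch to Night (74 → 89). Not NE.
(Dusk, Dusk): Species 1 can switch to Day (52 → 71). Not NE.
(Dusk, Night): Species 1 can switch to Night (61 → 77). Not NE.
(Dusk, Mixed): Species 1 can switch to Day (26 → 81). Not NE.
(The remaining 3 profiles each have a profitable deviation by the same check.)

none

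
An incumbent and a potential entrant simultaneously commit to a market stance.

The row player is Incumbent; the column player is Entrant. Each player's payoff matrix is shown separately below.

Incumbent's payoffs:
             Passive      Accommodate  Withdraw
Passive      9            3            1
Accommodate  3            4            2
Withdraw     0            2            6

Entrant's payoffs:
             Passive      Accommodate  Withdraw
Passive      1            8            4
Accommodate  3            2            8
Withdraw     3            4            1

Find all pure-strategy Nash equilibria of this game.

(Passive, Passive): Entrant can switch to Accommodate (1 → 8). Not NE.
(Passive, Accommodate): Incumbent can switch to Accommodate (3 → 4). Not NE.
(Passive, Withdraw): Incumbent can switch to Accommodate (1 → 2). Not NE.
(Accommodate, Passive): Incumbent can switch to Passive (3 → 9). Not NE.
(Accommodate, Accommodate): Entrant can switch to Passive (2 → 3). Not NE.
(Accommodate, Withdraw): Incumbent can switch to Withdraw (2 → 6). Not NE.
(Withdraw, Passive): Incumbent can switch to Passive (0 → 9). Not NE.
(Withdraw, Accommodate): Incumbent can switch to Passive (2 → 3). Not NE.
(The remaining 1 profile has a profitable deviation by the same check.)

none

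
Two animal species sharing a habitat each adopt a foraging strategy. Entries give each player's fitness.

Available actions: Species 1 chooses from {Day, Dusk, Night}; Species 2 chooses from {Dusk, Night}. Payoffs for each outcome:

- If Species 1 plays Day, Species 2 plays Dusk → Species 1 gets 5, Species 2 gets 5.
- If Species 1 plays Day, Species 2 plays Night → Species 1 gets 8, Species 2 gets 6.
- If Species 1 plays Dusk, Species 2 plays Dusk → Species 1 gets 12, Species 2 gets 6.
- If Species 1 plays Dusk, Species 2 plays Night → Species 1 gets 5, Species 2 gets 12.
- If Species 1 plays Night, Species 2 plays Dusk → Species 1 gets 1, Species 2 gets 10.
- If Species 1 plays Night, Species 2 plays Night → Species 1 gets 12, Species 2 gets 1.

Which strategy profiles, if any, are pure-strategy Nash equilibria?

There is no pure-strategy Nash equilibrium.

Species 1 against Dusk: payoffs 5, 12, 1 → best response Dusk.
Species 1 against Night: payoffs 8, 5, 12 → best response Night.
Species 2 against Day: payoffs 5, 6 → best response Night.
Species 2 against Dusk: payoffs 6, 12 → best response Night.
Species 2 against Night: payoffs 10, 1 → best response Dusk.
No profile is a mutual best response for all players.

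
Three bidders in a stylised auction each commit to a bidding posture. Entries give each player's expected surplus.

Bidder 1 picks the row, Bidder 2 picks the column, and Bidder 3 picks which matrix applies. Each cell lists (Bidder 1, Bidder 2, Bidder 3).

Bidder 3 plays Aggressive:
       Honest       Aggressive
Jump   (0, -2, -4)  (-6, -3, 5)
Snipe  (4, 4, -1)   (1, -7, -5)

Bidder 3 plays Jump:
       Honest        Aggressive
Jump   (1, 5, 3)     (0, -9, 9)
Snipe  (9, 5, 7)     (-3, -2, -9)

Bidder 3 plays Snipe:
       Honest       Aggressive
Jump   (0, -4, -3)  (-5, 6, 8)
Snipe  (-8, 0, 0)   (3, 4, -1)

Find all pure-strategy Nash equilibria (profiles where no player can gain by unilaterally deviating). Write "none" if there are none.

The pure Nash equilibria are (Snipe, Honest, Jump) and (Snipe, Aggressive, Snipe).

Mark each player's best response to every combination of opponents' strategies; a profile where every player is best-responding is a pure Nash equilibrium.
Bidder 1 against (Honest, Aggressive): payoffs 0, 4 → best response Snipe.
Bidder 1 against (Honest, Jump): payoffs 1, 9 → best response Snipe.
Bidder 1 against (Honest, Snipe): payoffs 0, -8 → best response Jump.
Bidder 1 against (Aggressive, Aggressive): payoffs -6, 1 → best response Snipe.
Bidder 1 against (Aggressive, Jump): payoffs 0, -3 → best response Jump.
Bidder 1 against (Aggressive, Snipe): payoffs -5, 3 → best response Snipe.
Bidder 2 against (Jump, Aggressive): payoffs -2, -3 → best response Honest.
Bidder 2 against (Jump, Jump): payoffs 5, -9 → best response Honest.
Bidder 2 against (Jump, Snipe): payoffs -4, 6 → best response Aggressive.
Bidder 2 against (Snipe, Aggressive): payoffs 4, -7 → best response Honest.
Bidder 2 against (Snipe, Jump): payoffs 5, -2 → best response Honest.
Bidder 2 against (Snipe, Snipe): payoffs 0, 4 → best response Aggressive.
Bidder 3 against (Jump, Honest): payoffs -4, 3, -3 → best response Jump.
Bidder 3 against (Jump, Aggressive): payoffs 5, 9, 8 → best response Jump.
Bidder 3 against (Snipe, Honest): payoffs -1, 7, 0 → best response Jump.
Bidder 3 against (Snipe, Aggressive): payoffs -5, -9, -1 → best response Snipe.
Mutual best responses: (Snipe, Honest, Jump); (Snipe, Aggressive, Snipe).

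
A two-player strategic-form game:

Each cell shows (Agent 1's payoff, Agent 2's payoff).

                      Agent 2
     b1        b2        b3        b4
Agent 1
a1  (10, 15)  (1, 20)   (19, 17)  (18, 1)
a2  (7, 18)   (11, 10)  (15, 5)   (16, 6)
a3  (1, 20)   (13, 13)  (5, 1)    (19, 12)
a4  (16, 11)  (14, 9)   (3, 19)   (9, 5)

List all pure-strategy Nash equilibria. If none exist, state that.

(a1, b1): Agent 1 can switch to a4 (10 → 16). Not NE.
(a1, b2): Agent 1 can switch to a2 (1 → 11). Not NE.
(a1, b3): Agent 2 can switch to b2 (17 → 20). Not NE.
(a1, b4): Agent 1 can switch to a3 (18 → 19). Not NE.
(a2, b1): Agent 1 can switch to a1 (7 → 10). Not NE.
(a2, b2): Agent 1 can switch to a3 (11 → 13). Not NE.
(a2, b3): Agent 1 can switch to a1 (15 → 19). Not NE.
(a2, b4): Agent 1 can switch to a1 (16 → 18). Not NE.
(a3, b1): Agent 1 can switch to a1 (1 → 10). Not NE.
(a3, b2): Agent 1 can switch to a4 (13 → 14). Not NE.
(a3, b3): Agent 1 can switch to a1 (5 → 19). Not NE.
(a3, b4): Agent 2 can switch to b1 (12 → 20). Not NE.
(The remaining 4 profiles each have a profitable deviation by the same check.)

There is no pure-strategy Nash equilibrium.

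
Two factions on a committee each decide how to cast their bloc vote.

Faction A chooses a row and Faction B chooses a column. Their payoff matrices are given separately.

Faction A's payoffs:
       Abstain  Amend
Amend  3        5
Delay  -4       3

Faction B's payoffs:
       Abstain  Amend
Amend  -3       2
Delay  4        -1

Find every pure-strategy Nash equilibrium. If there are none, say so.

(Amend, Amend)

Check each profile: it is a Nash equilibrium iff no player can strictly gain by switching unilaterally.
(Amend, Abstain): Faction B can switch to Amend (-3 → 2). Not NE.
(Amend, Amend): Faction A gets 5, best alternative 3; Faction B gets 2, best alternative -3. No profitable deviation — NE.
(Delay, Abstain): Faction A can switch to Amend (-4 → 3). Not NE.
(Delay, Amend): Faction A can switch to Amend (3 → 5). Not NE.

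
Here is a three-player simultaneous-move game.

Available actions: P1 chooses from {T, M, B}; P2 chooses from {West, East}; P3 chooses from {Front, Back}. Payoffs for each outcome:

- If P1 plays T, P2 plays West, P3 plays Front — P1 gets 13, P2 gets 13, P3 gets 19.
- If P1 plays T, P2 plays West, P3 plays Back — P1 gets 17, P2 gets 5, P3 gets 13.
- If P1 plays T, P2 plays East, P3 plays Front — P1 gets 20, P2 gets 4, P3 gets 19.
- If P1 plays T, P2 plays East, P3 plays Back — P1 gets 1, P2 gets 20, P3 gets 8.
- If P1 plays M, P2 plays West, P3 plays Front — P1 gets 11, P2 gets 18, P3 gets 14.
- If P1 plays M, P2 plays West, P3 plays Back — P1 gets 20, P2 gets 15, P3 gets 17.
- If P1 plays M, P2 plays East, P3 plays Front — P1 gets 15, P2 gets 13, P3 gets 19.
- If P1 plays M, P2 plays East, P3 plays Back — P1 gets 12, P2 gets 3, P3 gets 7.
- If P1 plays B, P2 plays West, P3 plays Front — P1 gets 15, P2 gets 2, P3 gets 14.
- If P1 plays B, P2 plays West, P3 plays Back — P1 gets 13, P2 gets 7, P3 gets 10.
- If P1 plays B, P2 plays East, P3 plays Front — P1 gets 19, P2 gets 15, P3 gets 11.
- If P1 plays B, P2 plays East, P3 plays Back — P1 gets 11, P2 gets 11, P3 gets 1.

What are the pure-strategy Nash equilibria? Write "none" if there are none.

For each player, find the best response to each opponent profile; mutual best responses are the pure NE.
P1 against (West, Front): payoffs 13, 11, 15 → best response B.
P1 against (West, Back): payoffs 17, 20, 13 → best response M.
P1 against (East, Front): payoffs 20, 15, 19 → best response T.
P1 against (East, Back): payoffs 1, 12, 11 → best response M.
P2 against (T, Front): payoffs 13, 4 → best response West.
P2 against (T, Back): payoffs 5, 20 → best response East.
P2 against (M, Front): payoffs 18, 13 → best response West.
P2 against (M, Back): payoffs 15, 3 → best response West.
P2 against (B, Front): payoffs 2, 15 → best response East.
P2 against (B, Back): payoffs 7, 11 → best response East.
P3 against (T, West): payoffs 19, 13 → best response Front.
P3 against (T, East): payoffs 19, 8 → best response Front.
P3 against (M, West): payoffs 14, 17 → best response Back.
P3 against (M, East): payoffs 19, 7 → best response Front.
P3 against (B, West): payoffs 14, 10 → best response Front.
P3 against (B, East): payoffs 11, 1 → best response Front.
Mutual best responses: (M, West, Back).

Pure NE: (M, West, Back)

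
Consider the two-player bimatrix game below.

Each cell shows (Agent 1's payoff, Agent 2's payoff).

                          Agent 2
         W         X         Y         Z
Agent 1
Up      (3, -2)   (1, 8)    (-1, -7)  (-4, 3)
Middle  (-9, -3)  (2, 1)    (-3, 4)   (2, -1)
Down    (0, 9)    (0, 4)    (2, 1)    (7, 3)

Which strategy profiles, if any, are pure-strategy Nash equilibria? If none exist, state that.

For each strategy profile, look for a profitable unilateral deviation.
(Up, W): Agent 2 can switch to X (-2 → 8). Not NE.
(Up, X): Agent 1 can switch to Middle (1 → 2). Not NE.
(Up, Y): Agent 1 can switch to Down (-1 → 2). Not NE.
(Up, Z): Agent 1 can switch to Middle (-4 → 2). Not NE.
(Middle, W): Agent 1 can switch to Up (-9 → 3). Not NE.
(Middle, X): Agent 2 can switch to Y (1 → 4). Not NE.
(Middle, Y): Agent 1 can switch to Up (-3 → -1). Not NE.
(Middle, Z): Agent 1 can switch to Down (2 → 7). Not NE.
(The remaining 4 profiles each have a profitable deviation by the same check.)

none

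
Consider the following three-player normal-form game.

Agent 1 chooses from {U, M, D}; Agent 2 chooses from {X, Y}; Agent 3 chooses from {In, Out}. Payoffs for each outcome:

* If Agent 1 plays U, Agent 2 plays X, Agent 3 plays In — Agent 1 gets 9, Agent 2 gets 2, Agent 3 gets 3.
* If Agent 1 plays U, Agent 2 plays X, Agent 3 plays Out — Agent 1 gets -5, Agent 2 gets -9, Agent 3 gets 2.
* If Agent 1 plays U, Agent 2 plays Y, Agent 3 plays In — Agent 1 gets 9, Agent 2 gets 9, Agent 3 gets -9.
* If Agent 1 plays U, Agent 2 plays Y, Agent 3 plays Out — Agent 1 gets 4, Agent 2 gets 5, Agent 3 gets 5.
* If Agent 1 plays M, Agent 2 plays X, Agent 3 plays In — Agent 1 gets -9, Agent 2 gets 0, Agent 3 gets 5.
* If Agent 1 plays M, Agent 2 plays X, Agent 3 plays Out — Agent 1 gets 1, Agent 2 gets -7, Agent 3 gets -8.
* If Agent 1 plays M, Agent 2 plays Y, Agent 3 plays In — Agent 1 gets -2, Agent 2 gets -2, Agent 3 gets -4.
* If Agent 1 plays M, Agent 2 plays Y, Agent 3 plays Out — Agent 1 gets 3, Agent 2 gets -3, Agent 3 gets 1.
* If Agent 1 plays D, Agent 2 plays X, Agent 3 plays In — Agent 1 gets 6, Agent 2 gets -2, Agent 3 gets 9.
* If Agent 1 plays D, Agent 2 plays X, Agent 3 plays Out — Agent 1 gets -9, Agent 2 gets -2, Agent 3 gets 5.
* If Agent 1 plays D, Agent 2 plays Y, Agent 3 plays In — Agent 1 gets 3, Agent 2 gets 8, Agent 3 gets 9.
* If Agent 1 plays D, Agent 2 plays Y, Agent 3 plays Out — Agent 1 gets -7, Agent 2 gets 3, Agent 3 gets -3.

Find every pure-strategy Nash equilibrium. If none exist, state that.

(U, X, In): Agent 2 can switch to Y (2 → 9). Not NE.
(U, X, Out): Agent 1 can switch to M (-5 → 1). Not NE.
(U, Y, In): Agent 3 can switch to Out (-9 → 5). Not NE.
(U, Y, Out): Agent 1 gets 4, best alternative 3; Agent 2 gets 5, best alternative -9; Agent 3 gets 5, best alternative -9. No profitable deviation — NE.
(M, X, In): Agent 1 can switch to U (-9 → 9). Not NE.
(M, X, Out): Agent 2 can switch to Y (-7 → -3). Not NE.
(M, Y, In): Agent 1 can switch to U (-2 → 9). Not NE.
(M, Y, Out): Agent 1 can switch to U (3 → 4). Not NE.
(D, X, In): Agent 1 can switch to U (6 → 9). Not NE.
(D, X, Out): Agent 1 can switch to U (-9 → -5). Not NE.
(D, Y, In): Agent 1 can switch to U (3 → 9). Not NE.
(D, Y, Out): Agent 1 can switch to U (-7 → 4). Not NE.

Pure NE: (U, Y, Out)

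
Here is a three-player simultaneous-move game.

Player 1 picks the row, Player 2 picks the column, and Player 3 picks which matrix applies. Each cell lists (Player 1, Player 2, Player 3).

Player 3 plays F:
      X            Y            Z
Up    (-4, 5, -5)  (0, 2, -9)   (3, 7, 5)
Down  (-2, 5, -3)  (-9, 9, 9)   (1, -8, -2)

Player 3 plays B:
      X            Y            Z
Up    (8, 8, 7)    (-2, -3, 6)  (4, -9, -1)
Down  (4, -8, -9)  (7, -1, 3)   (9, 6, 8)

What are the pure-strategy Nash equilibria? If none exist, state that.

For each player, find the best response to each opponent profile; mutual best responses are the pure NE.
Player 1 against (X, F): payoffs -4, -2 → best response Down.
Player 1 against (X, B): payoffs 8, 4 → best response Up.
Player 1 against (Y, F): payoffs 0, -9 → best response Up.
Player 1 against (Y, B): payoffs -2, 7 → best response Down.
Player 1 against (Z, F): payoffs 3, 1 → best response Up.
Player 1 against (Z, B): payoffs 4, 9 → best response Down.
Player 2 against (Up, F): payoffs 5, 2, 7 → best response Z.
Player 2 against (Up, B): payoffs 8, -3, -9 → best response X.
Player 2 against (Down, F): payoffs 5, 9, -8 → best response Y.
Player 2 against (Down, B): payoffs -8, -1, 6 → best response Z.
Player 3 against (Up, X): payoffs -5, 7 → best response B.
Player 3 against (Up, Y): payoffs -9, 6 → best response B.
Player 3 against (Up, Z): payoffs 5, -1 → best response F.
Player 3 against (Down, X): payoffs -3, -9 → best response F.
Player 3 against (Down, Y): payoffs 9, 3 → best response F.
Player 3 against (Down, Z): payoffs -2, 8 → best response B.
Mutual best responses: (Up, X, B); (Up, Z, F); (Down, Z, B).

The pure Nash equilibria are (Up, X, B), (Up, Z, F), (Down, Z, B).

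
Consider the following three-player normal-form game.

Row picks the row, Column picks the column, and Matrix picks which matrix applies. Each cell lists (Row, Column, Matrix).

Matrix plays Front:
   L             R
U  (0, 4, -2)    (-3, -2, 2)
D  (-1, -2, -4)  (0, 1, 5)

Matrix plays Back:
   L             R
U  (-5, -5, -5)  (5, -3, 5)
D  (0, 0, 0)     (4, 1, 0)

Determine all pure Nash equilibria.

(U, L, Front); (U, R, Back); (D, R, Front)

(U, L, Front): Row gets 0, best alternative -1; Column gets 4, best alternative -2; Matrix gets -2, best alternative -5. No profitable deviation — NE.
(U, L, Back): Row can switch to D (-5 → 0). Not NE.
(U, R, Front): Row can switch to D (-3 → 0). Not NE.
(U, R, Back): Row gets 5, best alternative 4; Column gets -3, best alternative -5; Matrix gets 5, best alternative 2. No profitable deviation — NE.
(D, L, Front): Row can switch to U (-1 → 0). Not NE.
(D, L, Back): Column can switch to R (0 → 1). Not NE.
(D, R, Front): Row gets 0, best alternative -3; Column gets 1, best alternative -2; Matrix gets 5, best alternative 0. No profitable deviation — NE.
(D, R, Back): Row can switch to U (4 → 5). Not NE.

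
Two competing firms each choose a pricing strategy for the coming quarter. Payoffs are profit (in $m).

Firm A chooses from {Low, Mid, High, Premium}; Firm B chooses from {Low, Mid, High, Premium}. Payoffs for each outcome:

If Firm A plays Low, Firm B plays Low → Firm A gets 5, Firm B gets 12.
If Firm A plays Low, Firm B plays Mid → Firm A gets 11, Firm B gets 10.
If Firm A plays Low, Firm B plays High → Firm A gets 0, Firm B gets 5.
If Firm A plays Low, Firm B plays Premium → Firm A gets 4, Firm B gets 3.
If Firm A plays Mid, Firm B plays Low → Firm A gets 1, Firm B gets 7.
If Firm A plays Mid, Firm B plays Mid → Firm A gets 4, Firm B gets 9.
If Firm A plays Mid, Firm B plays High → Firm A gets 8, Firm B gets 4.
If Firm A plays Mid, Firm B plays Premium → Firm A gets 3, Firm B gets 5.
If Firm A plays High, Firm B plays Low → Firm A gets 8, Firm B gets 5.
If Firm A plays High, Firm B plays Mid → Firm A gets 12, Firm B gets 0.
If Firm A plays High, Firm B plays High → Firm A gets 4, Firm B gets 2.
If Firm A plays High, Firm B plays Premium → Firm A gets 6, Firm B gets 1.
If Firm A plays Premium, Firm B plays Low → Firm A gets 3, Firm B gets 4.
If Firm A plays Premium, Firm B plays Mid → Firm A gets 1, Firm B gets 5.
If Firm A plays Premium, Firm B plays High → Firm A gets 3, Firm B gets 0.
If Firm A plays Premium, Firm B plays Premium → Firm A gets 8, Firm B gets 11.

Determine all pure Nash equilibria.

Mark each player's best response to every combination of opponents' strategies; a profile where every player is best-responding is a pure Nash equilibrium.
Firm A against Low: payoffs 5, 1, 8, 3 → best response High.
Firm A against Mid: payoffs 11, 4, 12, 1 → best response High.
Firm A against High: payoffs 0, 8, 4, 3 → best response Mid.
Firm A against Premium: payoffs 4, 3, 6, 8 → best response Premium.
Firm B against Low: payoffs 12, 10, 5, 3 → best response Low.
Firm B against Mid: payoffs 7, 9, 4, 5 → best response Mid.
Firm B against High: payoffs 5, 0, 2, 1 → best response Low.
Firm B against Premium: payoffs 4, 5, 0, 11 → best response Premium.
Mutual best responses: (High, Low); (Premium, Premium).

The pure Nash equilibria are (High, Low), (Premium, Premium).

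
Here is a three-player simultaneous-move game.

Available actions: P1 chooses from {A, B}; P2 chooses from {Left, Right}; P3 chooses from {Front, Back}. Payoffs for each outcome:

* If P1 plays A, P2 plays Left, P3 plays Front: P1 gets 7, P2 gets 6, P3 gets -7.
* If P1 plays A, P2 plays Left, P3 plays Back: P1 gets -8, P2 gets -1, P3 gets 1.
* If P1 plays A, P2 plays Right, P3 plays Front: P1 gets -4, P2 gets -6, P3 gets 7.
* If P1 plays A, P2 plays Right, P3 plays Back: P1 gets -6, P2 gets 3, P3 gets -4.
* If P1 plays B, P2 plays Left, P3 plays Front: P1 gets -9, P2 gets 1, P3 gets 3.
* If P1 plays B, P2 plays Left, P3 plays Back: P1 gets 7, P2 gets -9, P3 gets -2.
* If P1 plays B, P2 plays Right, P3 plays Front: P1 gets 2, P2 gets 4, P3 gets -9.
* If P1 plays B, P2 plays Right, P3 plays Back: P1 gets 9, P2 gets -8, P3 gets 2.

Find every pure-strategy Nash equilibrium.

P1 against (Left, Front): payoffs 7, -9 → best response A.
P1 against (Left, Back): payoffs -8, 7 → best response B.
P1 against (Right, Front): payoffs -4, 2 → best response B.
P1 against (Right, Back): payoffs -6, 9 → best response B.
P2 against (A, Front): payoffs 6, -6 → best response Left.
P2 against (A, Back): payoffs -1, 3 → best response Right.
P2 against (B, Front): payoffs 1, 4 → best response Right.
P2 against (B, Back): payoffs -9, -8 → best response Right.
P3 against (A, Left): payoffs -7, 1 → best response Back.
P3 against (A, Right): payoffs 7, -4 → best response Front.
P3 against (B, Left): payoffs 3, -2 → best response Front.
P3 against (B, Right): payoffs -9, 2 → best response Back.
Mutual best responses: (B, Right, Back).

(B, Right, Back)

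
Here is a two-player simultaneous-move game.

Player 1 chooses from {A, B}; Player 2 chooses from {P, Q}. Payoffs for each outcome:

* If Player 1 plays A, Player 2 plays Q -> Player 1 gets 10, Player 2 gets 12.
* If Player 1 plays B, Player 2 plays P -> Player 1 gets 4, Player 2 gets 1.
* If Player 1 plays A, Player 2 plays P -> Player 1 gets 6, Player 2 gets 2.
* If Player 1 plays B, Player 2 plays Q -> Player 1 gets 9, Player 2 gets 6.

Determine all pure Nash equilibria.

Player 1 against P: payoffs 6, 4 → best response A.
Player 1 against Q: payoffs 10, 9 → best response A.
Player 2 against A: payoffs 2, 12 → best response Q.
Player 2 against B: payoffs 1, 6 → best response Q.
Mutual best responses: (A, Q).

The unique pure-strategy Nash equilibrium is (A, Q).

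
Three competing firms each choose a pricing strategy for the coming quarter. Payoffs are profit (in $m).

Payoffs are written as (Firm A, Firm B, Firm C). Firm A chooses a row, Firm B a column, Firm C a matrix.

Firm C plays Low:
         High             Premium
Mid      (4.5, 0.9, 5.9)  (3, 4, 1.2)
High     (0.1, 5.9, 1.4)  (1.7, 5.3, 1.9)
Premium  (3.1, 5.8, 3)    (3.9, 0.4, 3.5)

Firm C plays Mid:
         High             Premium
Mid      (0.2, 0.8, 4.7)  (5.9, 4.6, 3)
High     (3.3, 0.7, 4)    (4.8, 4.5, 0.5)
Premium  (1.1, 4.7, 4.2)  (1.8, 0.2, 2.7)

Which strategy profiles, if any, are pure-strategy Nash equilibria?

Mark each player's best response to every combination of opponents' strategies; a profile where every player is best-responding is a pure Nash equilibrium.
Firm A against (High, Low): payoffs 4.5, 0.1, 3.1 → best response Mid.
Firm A against (High, Mid): payoffs 0.2, 3.3, 1.1 → best response High.
Firm A against (Premium, Low): payoffs 3, 1.7, 3.9 → best response Premium.
Firm A against (Premium, Mid): payoffs 5.9, 4.8, 1.8 → best response Mid.
Firm B against (Mid, Low): payoffs 0.9, 4 → best response Premium.
Firm B against (Mid, Mid): payoffs 0.8, 4.6 → best response Premium.
Firm B against (High, Low): payoffs 5.9, 5.3 → best response High.
Firm B against (High, Mid): payoffs 0.7, 4.5 → best response Premium.
Firm B against (Premium, Low): payoffs 5.8, 0.4 → best response High.
Firm B against (Premium, Mid): payoffs 4.7, 0.2 → best response High.
Firm C against (Mid, High): payoffs 5.9, 4.7 → best response Low.
Firm C against (Mid, Premium): payoffs 1.2, 3 → best response Mid.
Firm C against (High, High): payoffs 1.4, 4 → best response Mid.
Firm C against (High, Premium): payoffs 1.9, 0.5 → best response Low.
Firm C against (Premium, High): payoffs 3, 4.2 → best response Mid.
Firm C against (Premium, Premium): payoffs 3.5, 2.7 → best response Low.
Mutual best responses: (Mid, Premium, Mid).

(Mid, Premium, Mid)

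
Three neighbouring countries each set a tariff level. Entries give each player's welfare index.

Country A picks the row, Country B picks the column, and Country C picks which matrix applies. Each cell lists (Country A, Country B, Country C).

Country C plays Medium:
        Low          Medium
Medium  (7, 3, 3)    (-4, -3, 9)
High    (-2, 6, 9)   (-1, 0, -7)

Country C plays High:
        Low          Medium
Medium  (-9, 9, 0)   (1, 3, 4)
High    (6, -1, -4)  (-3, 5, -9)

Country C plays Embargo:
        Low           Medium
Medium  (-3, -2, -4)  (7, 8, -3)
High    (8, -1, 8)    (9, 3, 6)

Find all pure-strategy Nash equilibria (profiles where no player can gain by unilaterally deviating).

(Medium, Low, Medium): Country A gets 7, best alternative -2; Country B gets 3, best alternative -3; Country C gets 3, best alternative 0. No profitable deviation — NE.
(Medium, Low, High): Country A can switch to High (-9 → 6). Not NE.
(Medium, Low, Embargo): Country A can switch to High (-3 → 8). Not NE.
(Medium, Medium, Medium): Country A can switch to High (-4 → -1). Not NE.
(Medium, Medium, High): Country B can switch to Low (3 → 9). Not NE.
(Medium, Medium, Embargo): Country A can switch to High (7 → 9). Not NE.
(High, Low, Medium): Country A can switch to Medium (-2 → 7). Not NE.
(High, Low, High): Country B can switch to Medium (-1 → 5). Not NE.
(High, Low, Embargo): Country B can switch to Medium (-1 → 3). Not NE.
(High, Medium, Medium): Country B can switch to Low (0 → 6). Not NE.
(High, Medium, High): Country A can switch to Medium (-3 → 1). Not NE.
(High, Medium, Embargo): Country A gets 9, best alternative 7; Country B gets 3, best alternative -1; Country C gets 6, best alternative -7. No profitable deviation — NE.

(Medium, Low, Medium); (High, Medium, Embargo)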